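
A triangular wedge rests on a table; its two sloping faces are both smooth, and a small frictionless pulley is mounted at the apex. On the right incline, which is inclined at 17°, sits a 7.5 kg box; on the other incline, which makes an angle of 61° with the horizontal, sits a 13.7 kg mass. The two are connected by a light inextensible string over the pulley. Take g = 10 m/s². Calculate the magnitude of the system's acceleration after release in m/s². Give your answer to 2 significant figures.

Resolve each weight along its own incline: the 7.5 kg mass has component 7.5 × 10 × sin 17° = 21.928 N down its slope, and the 13.7 kg mass has 13.7 × 10 × sin 61° = 119.823 N down its slope.
The 13.7 kg side's 119.823 N exceeds the other side's 21.928 N, so that mass slides down and the 7.5 kg mass slides up. Taking that direction as positive, Newton's second law for the whole system gives 119.823 − 21.928 = (7.5 + 13.7) a, so a = 97.895 / 21.2 = 4.6177 m/s².

4.6 m/s²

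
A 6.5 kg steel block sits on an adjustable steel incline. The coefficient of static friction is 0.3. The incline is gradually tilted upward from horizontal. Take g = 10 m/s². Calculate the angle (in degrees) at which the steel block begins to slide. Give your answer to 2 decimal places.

16.70°

At the threshold of sliding, static friction is at its maximum μ_s N and exactly balances the weight component along the incline: mg sin θ = μ_s mg cos θ.
Hence tan θ = μ_s = 0.3, so θ = arctan(0.3) = 16.6992°.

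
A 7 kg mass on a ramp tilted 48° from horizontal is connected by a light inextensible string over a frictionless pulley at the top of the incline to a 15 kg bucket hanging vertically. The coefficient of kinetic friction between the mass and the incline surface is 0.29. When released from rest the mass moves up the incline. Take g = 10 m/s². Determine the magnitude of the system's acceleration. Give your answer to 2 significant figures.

3.8 m/s²

For the mass on the incline: the weight component along the slope is m₁g sin 48° = 7 × 10 × 0.7431 = 52.017 N and the normal force is N = m₁g cos 48° = 46.839 N.
Kinetic friction opposes the mass's motion up the incline: f = μN = 0.29 × 46.839 = 13.583 N acting down the slope.
Newton's second law for the mass (up-slope positive): T − 52.017 − 13.583 = 7 a. For the hanging bucket (downward positive): 15 × 10 − T = 15 a.
Adding the two equations eliminates T: 84.400 = 22 a, so a = 3.8364 m/s².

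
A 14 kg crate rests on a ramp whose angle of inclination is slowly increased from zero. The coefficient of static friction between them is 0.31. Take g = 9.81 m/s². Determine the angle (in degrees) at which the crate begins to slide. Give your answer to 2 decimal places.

At the threshold of sliding, static friction is at its maximum μ_s N and exactly balances the weight component along the incline: mg sin θ = μ_s mg cos θ.
Hence tan θ = μ_s = 0.31, so θ = arctan(0.31) = 17.2234°.

17.22°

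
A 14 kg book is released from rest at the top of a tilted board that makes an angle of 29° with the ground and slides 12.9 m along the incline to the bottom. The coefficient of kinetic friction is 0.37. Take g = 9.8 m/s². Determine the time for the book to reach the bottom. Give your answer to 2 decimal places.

The weight component along the incline is mg sin 29° = 66.516 N and the normal force is N = mg cos 29° = 119.998 N.
Friction up the slope is f = μN = 0.37 × 119.998 = 44.399 N, so the net downslope force is 66.516 − 44.399 = 22.117 N and a = 22.117 / 14 = 1.5798 m/s².
Starting from rest, L = ½at², so t = √(2L/a) = √(2 × 12.9 / 1.5798) = 4.0412 s.

4.04 s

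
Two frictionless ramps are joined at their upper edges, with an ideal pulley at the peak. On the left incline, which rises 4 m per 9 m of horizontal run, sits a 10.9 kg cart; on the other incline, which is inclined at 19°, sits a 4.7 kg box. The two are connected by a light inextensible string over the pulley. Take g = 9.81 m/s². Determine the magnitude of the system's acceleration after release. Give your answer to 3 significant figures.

1.82 m/s²

Resolve each weight along its own incline: the 10.9 kg mass has component 10.9 × 9.81 × sin 23.96° = 43.428 N down its slope, and the 4.7 kg mass has 4.7 × 9.81 × sin 19° = 15.011 N down its slope.
The 10.9 kg side's 43.428 N exceeds the other side's 15.011 N, so that mass slides down and the 4.7 kg mass slides up. Taking that direction as positive, Newton's second law for the whole system gives 43.428 − 15.011 = (10.9 + 4.7) a, so a = 28.417 / 15.6 = 1.8216 m/s².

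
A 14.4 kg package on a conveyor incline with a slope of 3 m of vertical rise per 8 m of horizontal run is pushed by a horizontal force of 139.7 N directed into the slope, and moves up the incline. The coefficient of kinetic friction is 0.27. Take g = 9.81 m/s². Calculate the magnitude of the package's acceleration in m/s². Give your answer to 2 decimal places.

2.24 m/s²

The horizontal push has components F cos 20.56° = 139.7 × 0.9363 = 130.801 N up the incline and F sin 20.56° = 139.7 × 0.3511 = 49.049 N pressing into the surface.
The normal force is therefore N = mg cos 20.56° + F sin 20.56° = 132.265 + 49.049 = 181.314 N, and kinetic friction down the slope is μN = 0.27 × 181.314 = 48.955 N.
Along the incline: F cos 20.56° − mg sin 20.56° − μN = ma, so 130.801 − 49.598 − 48.955 = 14.4 a, giving a = 2.2394 m/s².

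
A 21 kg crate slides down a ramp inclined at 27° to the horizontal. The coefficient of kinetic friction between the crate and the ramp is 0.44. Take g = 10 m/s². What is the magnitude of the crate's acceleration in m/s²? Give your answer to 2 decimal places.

Resolving the weight along the incline: the component pulling the crate down the slope is mg sin 27° = 21 × 10 × 0.4540 = 95.340 N, and the normal force is N = mg cos 27° = 21 × 10 × 0.8910 = 187.110 N.
Kinetic friction acts up the slope with magnitude f = μN = 0.44 × 187.110 = 82.328 N.
Net force along the incline is 95.340 − 82.328 = 13.012 N, so a = 13.012 / 21 = 0.6196 m/s².

0.62 m/s²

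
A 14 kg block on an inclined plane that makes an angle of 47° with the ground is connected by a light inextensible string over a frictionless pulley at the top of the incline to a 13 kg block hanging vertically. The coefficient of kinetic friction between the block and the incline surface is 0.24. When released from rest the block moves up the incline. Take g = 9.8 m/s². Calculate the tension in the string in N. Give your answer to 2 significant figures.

130 N

For the block on the incline: the weight component along the slope is m₁g sin 47° = 14 × 9.8 × 0.7314 = 100.348 N and the normal force is N = m₁g cos 47° = 93.570 N.
Kinetic friction opposes the block's motion up the incline: f = μN = 0.24 × 93.570 = 22.457 N acting down the slope.
Newton's second law for the block (up-slope positive): T − 100.348 − 22.457 = 14 a. For the hanging block (downward positive): 13 × 9.8 − T = 13 a.
Adding the two equations eliminates T: 4.595 = 27 a, so a = 0.1702 m/s².
Then from the hanging block's equation, T = 13 × (9.8 − 0.1702) = 125.187 N.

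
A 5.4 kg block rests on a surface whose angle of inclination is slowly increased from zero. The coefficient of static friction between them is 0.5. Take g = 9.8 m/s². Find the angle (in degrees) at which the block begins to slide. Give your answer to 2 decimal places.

26.57°

At the threshold of sliding, static friction is at its maximum μ_s N and exactly balances the weight component along the incline: mg sin θ = μ_s mg cos θ.
Hence tan θ = μ_s = 0.5, so θ = arctan(0.5) = 26.5651°.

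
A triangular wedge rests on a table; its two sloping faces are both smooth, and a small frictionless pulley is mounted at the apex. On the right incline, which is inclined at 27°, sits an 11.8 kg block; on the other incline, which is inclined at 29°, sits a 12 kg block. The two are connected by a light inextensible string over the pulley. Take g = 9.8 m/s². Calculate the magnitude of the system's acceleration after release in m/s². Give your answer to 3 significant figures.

0.190 m/s²

Resolve each weight along its own incline: the 11.8 kg mass has component 11.8 × 9.8 × sin 27° = 52.499 N down its slope, and the 12 kg mass has 12 × 9.8 × sin 29° = 57.014 N down its slope.
The 12 kg side's 57.014 N exceeds the other side's 52.499 N, so that mass slides down and the 11.8 kg mass slides up. Taking that direction as positive, Newton's second law for the whole system gives 57.014 − 52.499 = (11.8 + 12) a, so a = 4.515 / 23.8 = 0.1897 m/s².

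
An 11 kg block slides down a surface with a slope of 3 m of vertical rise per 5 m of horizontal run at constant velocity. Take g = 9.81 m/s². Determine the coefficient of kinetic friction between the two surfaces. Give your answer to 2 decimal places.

At constant velocity the net force along the incline is zero: mg sin 30.96° = μ mg cos 30.96°.
So μ = tan 30.96° = 0.5145 / 0.8575 = 0.6000.

0.60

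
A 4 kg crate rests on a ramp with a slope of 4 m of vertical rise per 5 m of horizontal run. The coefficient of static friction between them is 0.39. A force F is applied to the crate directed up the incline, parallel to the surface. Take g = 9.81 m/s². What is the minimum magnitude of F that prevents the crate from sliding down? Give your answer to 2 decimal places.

12.56 N

The normal force is N = mg cos 38.66° = 30.641 N. With F at its minimum the crate is on the verge of sliding down, so static friction is at its maximum μ_s N = 0.39 × 30.641 = 11.950 N and acts up the slope.
Equilibrium along the incline: F + μ_s N = mg sin 38.66°, so F = 24.513 − 11.950 = 12.563 N.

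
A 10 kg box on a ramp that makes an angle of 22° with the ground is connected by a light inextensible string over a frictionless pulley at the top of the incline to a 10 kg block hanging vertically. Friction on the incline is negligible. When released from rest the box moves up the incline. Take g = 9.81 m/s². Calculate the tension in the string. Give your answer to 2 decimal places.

67.42 N

For the box on the incline: the weight component along the slope is m₁g sin 22° = 10 × 9.81 × 0.3746 = 36.748 N and the normal force is N = m₁g cos 22° = 90.957 N.
Newton's second law for the box (up-slope positive): T − 36.748 = 10 a. For the hanging block (downward positive): 10 × 9.81 − T = 10 a.
Adding the two equations eliminates T: 61.352 = 20 a, so a = 3.0676 m/s².
Then from the hanging block's equation, T = 10 × (9.81 − 3.0676) = 67.424 N.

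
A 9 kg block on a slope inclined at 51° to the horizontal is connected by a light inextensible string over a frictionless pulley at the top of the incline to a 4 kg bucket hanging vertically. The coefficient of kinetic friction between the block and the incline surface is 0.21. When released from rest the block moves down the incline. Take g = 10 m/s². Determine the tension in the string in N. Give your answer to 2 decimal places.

45.55 N

For the block on the incline: the weight component along the slope is m₁g sin 51° = 9 × 10 × 0.7771 = 69.939 N and the normal force is N = m₁g cos 51° = 56.639 N.
Kinetic friction opposes the block's motion down the incline: f = μN = 0.21 × 56.639 = 11.894 N acting up the slope.
Newton's second law for the block (down-slope positive): 69.939 − 11.894 − T = 9 a. For the hanging bucket (upward positive): T − 4 × 10 = 4 a.
Adding the two equations eliminates T: 18.045 = 13 a, so a = 1.3881 m/s².
Then from the hanging bucket's equation, T = 4 × (10 + 1.3881) = 45.552 N.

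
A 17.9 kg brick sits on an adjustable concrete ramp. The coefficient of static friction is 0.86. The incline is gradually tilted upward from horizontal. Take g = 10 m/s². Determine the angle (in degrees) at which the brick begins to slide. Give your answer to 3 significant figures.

At the threshold of sliding, static friction is at its maximum μ_s N and exactly balances the weight component along the incline: mg sin θ = μ_s mg cos θ.
Hence tan θ = μ_s = 0.86, so θ = arctan(0.86) = 40.6955°.

40.7°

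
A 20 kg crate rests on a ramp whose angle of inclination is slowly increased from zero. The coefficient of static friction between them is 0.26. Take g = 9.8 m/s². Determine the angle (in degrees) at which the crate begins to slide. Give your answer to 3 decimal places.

At the threshold of sliding, static friction is at its maximum μ_s N and exactly balances the weight component along the incline: mg sin θ = μ_s mg cos θ.
Hence tan θ = μ_s = 0.26, so θ = arctan(0.26) = 14.5742°.

14.574°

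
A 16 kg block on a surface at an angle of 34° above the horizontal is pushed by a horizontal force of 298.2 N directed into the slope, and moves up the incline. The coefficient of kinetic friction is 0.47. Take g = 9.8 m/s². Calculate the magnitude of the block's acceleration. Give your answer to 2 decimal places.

The horizontal push has components F cos 34° = 298.2 × 0.8290 = 247.208 N up the incline and F sin 34° = 298.2 × 0.5592 = 166.753 N pressing into the surface.
The normal force is therefore N = mg cos 34° + F sin 34° = 129.987 + 166.753 = 296.740 N, and kinetic friction down the slope is μN = 0.47 × 296.740 = 139.468 N.
Along the incline: F cos 34° − mg sin 34° − μN = ma, so 247.208 − 87.683 − 139.468 = 16 a, giving a = 1.2536 m/s².

1.25 m/s²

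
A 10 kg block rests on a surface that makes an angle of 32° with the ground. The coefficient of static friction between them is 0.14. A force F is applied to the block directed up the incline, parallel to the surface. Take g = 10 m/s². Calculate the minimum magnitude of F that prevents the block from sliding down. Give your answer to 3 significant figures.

The normal force is N = mg cos 32° = 84.805 N. With F at its minimum the block is on the verge of sliding down, so static friction is at its maximum μ_s N = 0.14 × 84.805 = 11.873 N and acts up the slope.
Equilibrium along the incline: F + μ_s N = mg sin 32°, so F = 52.992 − 11.873 = 41.119 N.

41.1 N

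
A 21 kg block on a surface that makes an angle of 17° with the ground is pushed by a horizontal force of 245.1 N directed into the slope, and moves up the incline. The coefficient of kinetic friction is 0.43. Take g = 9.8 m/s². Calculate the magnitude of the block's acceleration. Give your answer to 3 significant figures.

The horizontal push has components F cos 17° = 245.1 × 0.9563 = 234.389 N up the incline and F sin 17° = 245.1 × 0.2924 = 71.667 N pressing into the surface.
The normal force is therefore N = mg cos 17° + F sin 17° = 196.807 + 71.667 = 268.474 N, and kinetic friction down the slope is μN = 0.43 × 268.474 = 115.444 N.
Along the incline: F cos 17° − mg sin 17° − μN = ma, so 234.389 − 60.176 − 115.444 = 21 a, giving a = 2.7985 m/s².

2.80 m/s²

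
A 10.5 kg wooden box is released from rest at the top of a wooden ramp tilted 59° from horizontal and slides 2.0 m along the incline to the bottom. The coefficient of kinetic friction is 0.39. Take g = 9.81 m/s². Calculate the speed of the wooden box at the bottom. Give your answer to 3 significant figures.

The weight component along the incline is mg sin 59° = 88.293 N and the normal force is N = mg cos 59° = 53.051 N.
Friction up the slope is f = μN = 0.39 × 53.051 = 20.690 N, so the net downslope force is 88.293 − 20.690 = 67.603 N and a = 67.603 / 10.5 = 6.4384 m/s².
Starting from rest over a distance of 2.0 m, v² = 2aL = 2 × 6.4384 × 2.0 = 25.7536, so v = 5.0748 m/s.

5.07 m/s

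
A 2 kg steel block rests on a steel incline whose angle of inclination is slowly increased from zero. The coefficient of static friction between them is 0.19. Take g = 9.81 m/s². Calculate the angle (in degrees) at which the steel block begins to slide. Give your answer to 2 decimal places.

10.76°

At the threshold of sliding, static friction is at its maximum μ_s N and exactly balances the weight component along the incline: mg sin θ = μ_s mg cos θ.
Hence tan θ = μ_s = 0.19, so θ = arctan(0.19) = 10.7580°.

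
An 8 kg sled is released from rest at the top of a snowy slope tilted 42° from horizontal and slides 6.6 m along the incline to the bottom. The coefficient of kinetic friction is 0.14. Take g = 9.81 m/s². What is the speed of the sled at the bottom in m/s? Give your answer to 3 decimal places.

The weight component along the incline is mg sin 42° = 52.513 N and the normal force is N = mg cos 42° = 58.322 N.
Friction up the slope is f = μN = 0.14 × 58.322 = 8.165 N, so the net downslope force is 52.513 − 8.165 = 44.348 N and a = 44.348 / 8 = 5.5435 m/s².
Starting from rest over a distance of 6.6 m, v² = 2aL = 2 × 5.5435 × 6.6 = 73.1742, so v = 8.5542 m/s.

8.554 m/s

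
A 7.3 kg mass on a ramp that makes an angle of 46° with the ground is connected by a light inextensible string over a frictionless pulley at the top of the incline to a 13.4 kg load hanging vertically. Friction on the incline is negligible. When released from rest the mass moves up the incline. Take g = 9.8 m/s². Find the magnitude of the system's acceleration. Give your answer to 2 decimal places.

For the mass on the incline: the weight component along the slope is m₁g sin 46° = 7.3 × 9.8 × 0.7193 = 51.459 N and the normal force is N = m₁g cos 46° = 49.696 N.
Newton's second law for the mass (up-slope positive): T − 51.459 = 7.3 a. For the hanging load (downward positive): 13.4 × 9.8 − T = 13.4 a.
Adding the two equations eliminates T: 79.861 = 20.7 a, so a = 3.8580 m/s².

3.86 m/s²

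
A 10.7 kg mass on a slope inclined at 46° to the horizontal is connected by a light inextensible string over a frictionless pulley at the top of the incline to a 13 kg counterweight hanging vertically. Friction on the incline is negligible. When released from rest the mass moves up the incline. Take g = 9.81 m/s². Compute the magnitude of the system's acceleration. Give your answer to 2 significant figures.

2.2 m/s²

For the mass on the incline: the weight component along the slope is m₁g sin 46° = 10.7 × 9.81 × 0.7193 = 75.503 N and the normal force is N = m₁g cos 46° = 72.916 N.
Newton's second law for the mass (up-slope positive): T − 75.503 = 10.7 a. For the hanging counterweight (downward positive): 13 × 9.81 − T = 13 a.
Adding the two equations eliminates T: 52.027 = 23.7 a, so a = 2.1952 m/s².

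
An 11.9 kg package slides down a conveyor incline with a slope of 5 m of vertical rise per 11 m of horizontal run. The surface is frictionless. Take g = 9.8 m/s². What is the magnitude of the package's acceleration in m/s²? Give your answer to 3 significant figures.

4.06 m/s²

Resolving the weight along the incline: the component pulling the package down the slope is mg sin 24.44° = 11.9 × 9.8 × 0.4138 = 48.257 N, and the normal force is N = mg cos 24.44° = 11.9 × 9.8 × 0.9104 = 106.171 N.
With no friction the net force along the incline is 48.257 N, so a = g sin 24.44° = 48.257 / 11.9 = 4.0552 m/s².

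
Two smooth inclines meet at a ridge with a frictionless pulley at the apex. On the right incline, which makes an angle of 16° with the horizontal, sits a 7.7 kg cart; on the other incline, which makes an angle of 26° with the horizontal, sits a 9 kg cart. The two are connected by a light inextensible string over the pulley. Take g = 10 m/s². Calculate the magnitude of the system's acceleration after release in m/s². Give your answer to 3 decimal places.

1.092 m/s²

Resolve each weight along its own incline: the 7.7 kg mass has component 7.7 × 10 × sin 16° = 21.224 N down its slope, and the 9 kg mass has 9 × 10 × sin 26° = 39.453 N down its slope.
The 9 kg side's 39.453 N exceeds the other side's 21.224 N, so that mass slides down and the 7.7 kg mass slides up. Taking that direction as positive, Newton's second law for the whole system gives 39.453 − 21.224 = (7.7 + 9) a, so a = 18.229 / 16.7 = 1.0916 m/s².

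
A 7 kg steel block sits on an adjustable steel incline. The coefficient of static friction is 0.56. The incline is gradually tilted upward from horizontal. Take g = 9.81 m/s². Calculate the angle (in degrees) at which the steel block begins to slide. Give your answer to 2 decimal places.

At the threshold of sliding, static friction is at its maximum μ_s N and exactly balances the weight component along the incline: mg sin θ = μ_s mg cos θ.
Hence tan θ = μ_s = 0.56, so θ = arctan(0.56) = 29.2488°.

29.25°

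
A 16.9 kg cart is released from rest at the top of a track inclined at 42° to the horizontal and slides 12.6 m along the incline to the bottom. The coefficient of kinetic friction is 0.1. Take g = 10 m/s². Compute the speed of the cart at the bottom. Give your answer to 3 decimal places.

The weight component along the incline is mg sin 42° = 113.083 N and the normal force is N = mg cos 42° = 125.591 N.
Friction up the slope is f = μN = 0.1 × 125.591 = 12.559 N, so the net downslope force is 113.083 − 12.559 = 100.524 N and a = 100.524 / 16.9 = 5.9482 m/s².
Starting from rest over a distance of 12.6 m, v² = 2aL = 2 × 5.9482 × 12.6 = 149.8946, so v = 12.2431 m/s.

12.243 m/s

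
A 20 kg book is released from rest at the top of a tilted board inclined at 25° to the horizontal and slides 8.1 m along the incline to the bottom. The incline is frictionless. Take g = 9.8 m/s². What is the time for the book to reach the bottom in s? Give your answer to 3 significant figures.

1.98 s

The weight component along the incline is mg sin 25° = 82.833 N and the normal force is N = mg cos 25° = 177.636 N.
With no friction, a = g sin 25° = 4.1417 m/s².
Starting from rest, L = ½at², so t = √(2L/a) = √(2 × 8.1 / 4.1417) = 1.9777 s.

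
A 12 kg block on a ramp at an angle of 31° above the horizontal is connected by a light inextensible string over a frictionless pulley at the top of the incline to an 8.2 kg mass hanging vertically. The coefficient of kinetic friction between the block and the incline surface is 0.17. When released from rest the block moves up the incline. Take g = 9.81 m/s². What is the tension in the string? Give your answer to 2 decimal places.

79.36 N

For the block on the incline: the weight component along the slope is m₁g sin 31° = 12 × 9.81 × 0.5150 = 60.626 N and the normal force is N = m₁g cos 31° = 100.906 N.
Kinetic friction opposes the block's motion up the incline: f = μN = 0.17 × 100.906 = 17.154 N acting down the slope.
Newton's second law for the block (up-slope positive): T − 60.626 − 17.154 = 12 a. For the hanging mass (downward positive): 8.2 × 9.81 − T = 8.2 a.
Adding the two equations eliminates T: 2.662 = 20.2 a, so a = 0.1318 m/s².
Then from the hanging mass's equation, T = 8.2 × (9.81 − 0.1318) = 79.361 N.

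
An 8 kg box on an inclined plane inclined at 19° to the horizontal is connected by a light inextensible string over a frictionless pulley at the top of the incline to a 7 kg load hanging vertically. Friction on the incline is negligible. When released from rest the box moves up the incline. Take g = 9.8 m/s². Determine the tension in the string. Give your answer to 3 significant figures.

For the box on the incline: the weight component along the slope is m₁g sin 19° = 8 × 9.8 × 0.3256 = 25.527 N and the normal force is N = m₁g cos 19° = 74.129 N.
Newton's second law for the box (up-slope positive): T − 25.527 = 8 a. For the hanging load (downward positive): 7 × 9.8 − T = 7 a.
Adding the two equations eliminates T: 43.073 = 15 a, so a = 2.8715 m/s².
Then from the hanging load's equation, T = 7 × (9.8 − 2.8715) = 48.500 N.

48.5 N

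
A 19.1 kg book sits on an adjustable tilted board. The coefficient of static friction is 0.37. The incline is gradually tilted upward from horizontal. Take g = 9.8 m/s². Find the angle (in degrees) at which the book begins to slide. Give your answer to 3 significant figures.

At the threshold of sliding, static friction is at its maximum μ_s N and exactly balances the weight component along the incline: mg sin θ = μ_s mg cos θ.
Hence tan θ = μ_s = 0.37, so θ = arctan(0.37) = 20.3045°.

20.3°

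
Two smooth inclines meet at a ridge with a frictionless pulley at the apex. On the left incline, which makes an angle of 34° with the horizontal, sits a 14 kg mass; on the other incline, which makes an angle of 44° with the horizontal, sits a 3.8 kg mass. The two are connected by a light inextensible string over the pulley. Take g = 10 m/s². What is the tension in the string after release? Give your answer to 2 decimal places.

37.47 N

Resolve each weight along its own incline: the 14 kg mass has component 14 × 10 × sin 34° = 78.287 N down its slope, and the 3.8 kg mass has 3.8 × 10 × sin 44° = 26.397 N down its slope.
The 14 kg side's 78.287 N exceeds the other side's 26.397 N, so that mass slides down and the 3.8 kg mass slides up. Taking that direction as positive, Newton's second law for the whole system gives 78.287 − 26.397 = (14 + 3.8) a, so a = 51.890 / 17.8 = 2.9152 m/s².
For the 3.8 kg mass (up-slope positive): T − 26.397 = 3.8 × 2.9152, so T = 37.475 N.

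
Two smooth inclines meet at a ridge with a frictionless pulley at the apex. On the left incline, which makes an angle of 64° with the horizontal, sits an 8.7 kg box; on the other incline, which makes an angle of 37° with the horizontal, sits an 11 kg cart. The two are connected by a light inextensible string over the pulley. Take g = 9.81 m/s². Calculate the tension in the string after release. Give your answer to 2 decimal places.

71.51 N

Resolve each weight along its own incline: the 8.7 kg mass has component 8.7 × 9.81 × sin 64° = 76.709 N down its slope, and the 11 kg mass has 11 × 9.81 × sin 37° = 64.942 N down its slope.
The 8.7 kg side's 76.709 N exceeds the other side's 64.942 N, so that mass slides down and the 11 kg mass slides up. Taking that direction as positive, Newton's second law for the whole system gives 76.709 − 64.942 = (8.7 + 11) a, so a = 11.767 / 19.7 = 0.5973 m/s².
For the 11 kg mass (up-slope positive): T − 64.942 = 11 × 0.5973, so T = 71.512 N.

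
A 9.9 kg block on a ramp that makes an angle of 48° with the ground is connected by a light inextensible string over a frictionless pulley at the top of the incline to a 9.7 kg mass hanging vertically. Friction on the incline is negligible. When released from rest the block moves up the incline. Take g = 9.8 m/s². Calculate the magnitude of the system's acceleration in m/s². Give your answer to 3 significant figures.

For the block on the incline: the weight component along the slope is m₁g sin 48° = 9.9 × 9.8 × 0.7431 = 72.096 N and the normal force is N = m₁g cos 48° = 64.919 N.
Newton's second law for the block (up-slope positive): T − 72.096 = 9.9 a. For the hanging mass (downward positive): 9.7 × 9.8 − T = 9.7 a.
Adding the two equations eliminates T: 22.964 = 19.6 a, so a = 1.1716 m/s².

1.17 m/s²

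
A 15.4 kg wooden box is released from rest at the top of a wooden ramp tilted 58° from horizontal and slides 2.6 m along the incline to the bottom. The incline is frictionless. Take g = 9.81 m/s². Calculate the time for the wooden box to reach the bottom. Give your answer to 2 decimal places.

The weight component along the incline is mg sin 58° = 128.118 N and the normal force is N = mg cos 58° = 80.057 N.
With no friction, a = g sin 58° = 8.3194 m/s².
Starting from rest, L = ½at², so t = √(2L/a) = √(2 × 2.6 / 8.3194) = 0.7906 s.

0.79 s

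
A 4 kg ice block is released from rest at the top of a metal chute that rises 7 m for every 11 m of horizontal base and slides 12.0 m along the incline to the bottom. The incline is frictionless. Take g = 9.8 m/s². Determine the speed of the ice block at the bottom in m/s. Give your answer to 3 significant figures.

11.2 m/s

The weight component along the incline is mg sin 32.47° = 21.046 N and the normal force is N = mg cos 32.47° = 33.072 N.
With no friction, a = g sin 32.47° = 5.2614 m/s².
Starting from rest over a distance of 12.0 m, v² = 2aL = 2 × 5.2614 × 12.0 = 126.2736, so v = 11.2372 m/s.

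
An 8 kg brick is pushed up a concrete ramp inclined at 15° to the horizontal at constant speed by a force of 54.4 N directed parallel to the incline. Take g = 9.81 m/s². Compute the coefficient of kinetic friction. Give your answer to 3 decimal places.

At constant speed ΣF = 0 along the incline. The applied 54.4 N acts up the slope; the weight component mg sin 15° = 20.312 N and kinetic friction μN both act down the slope.
So 54.4 = 20.312 + μ × 75.806, giving μ = (54.4 − 20.312) / 75.806 = 0.4497.

0.450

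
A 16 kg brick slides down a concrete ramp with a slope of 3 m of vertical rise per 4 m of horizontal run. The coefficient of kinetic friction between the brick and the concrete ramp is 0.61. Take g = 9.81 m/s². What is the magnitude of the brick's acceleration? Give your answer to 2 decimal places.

1.10 m/s²

Resolving the weight along the incline: the component pulling the brick down the slope is mg sin 36.87° = 16 × 9.81 × 0.6000 = 94.176 N, and the normal force is N = mg cos 36.87° = 16 × 9.81 × 0.8000 = 125.568 N.
Kinetic friction acts up the slope with magnitude f = μN = 0.61 × 125.568 = 76.596 N.
Net force along the incline is 94.176 − 76.596 = 17.580 N, so a = 17.580 / 16 = 1.0987 m/s².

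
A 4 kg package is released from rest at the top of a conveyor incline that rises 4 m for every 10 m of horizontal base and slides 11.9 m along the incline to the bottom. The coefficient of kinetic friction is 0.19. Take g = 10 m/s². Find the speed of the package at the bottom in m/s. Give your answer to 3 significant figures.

The weight component along the incline is mg sin 21.80° = 14.856 N and the normal force is N = mg cos 21.80° = 37.139 N.
Friction up the slope is f = μN = 0.19 × 37.139 = 7.056 N, so the net downslope force is 14.856 − 7.056 = 7.800 N and a = 7.800 / 4 = 1.9500 m/s².
Starting from rest over a distance of 11.9 m, v² = 2aL = 2 × 1.9500 × 11.9 = 46.4100, so v = 6.8125 m/s.

6.81 m/s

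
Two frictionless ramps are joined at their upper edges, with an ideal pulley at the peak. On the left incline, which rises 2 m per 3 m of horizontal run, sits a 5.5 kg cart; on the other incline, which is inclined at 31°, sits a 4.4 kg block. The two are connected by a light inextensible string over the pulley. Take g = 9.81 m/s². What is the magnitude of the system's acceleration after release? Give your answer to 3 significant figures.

0.778 m/s²

Resolve each weight along its own incline: the 5.5 kg mass has component 5.5 × 9.81 × sin 33.69° = 29.929 N down its slope, and the 4.4 kg mass has 4.4 × 9.81 × sin 31° = 22.231 N down its slope.
The 5.5 kg side's 29.929 N exceeds the other side's 22.231 N, so that mass slides down and the 4.4 kg mass slides up. Taking that direction as positive, Newton's second law for the whole system gives 29.929 − 22.231 = (5.5 + 4.4) a, so a = 7.698 / 9.9 = 0.7776 m/s².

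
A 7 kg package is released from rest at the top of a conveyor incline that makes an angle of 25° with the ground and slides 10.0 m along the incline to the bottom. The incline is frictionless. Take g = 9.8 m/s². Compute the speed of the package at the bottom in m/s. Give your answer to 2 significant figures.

The weight component along the incline is mg sin 25° = 28.992 N and the normal force is N = mg cos 25° = 62.173 N.
With no friction, a = g sin 25° = 4.1417 m/s².
Starting from rest over a distance of 10.0 m, v² = 2aL = 2 × 4.1417 × 10.0 = 82.8340, so v = 9.1013 m/s.

9.1 m/s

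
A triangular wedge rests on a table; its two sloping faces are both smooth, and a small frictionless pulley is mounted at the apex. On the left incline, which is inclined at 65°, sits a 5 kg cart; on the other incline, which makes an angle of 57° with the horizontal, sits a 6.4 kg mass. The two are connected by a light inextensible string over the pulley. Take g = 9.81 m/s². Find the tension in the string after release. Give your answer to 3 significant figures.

48.1 N

Resolve each weight along its own incline: the 5 kg mass has component 5 × 9.81 × sin 65° = 44.454 N down its slope, and the 6.4 kg mass has 6.4 × 9.81 × sin 57° = 52.655 N down its slope.
The 6.4 kg side's 52.655 N exceeds the other side's 44.454 N, so that mass slides down and the 5 kg mass slides up. Taking that direction as positive, Newton's second law for the whole system gives 52.655 − 44.454 = (5 + 6.4) a, so a = 8.201 / 11.4 = 0.7194 m/s².
For the 5 kg mass (up-slope positive): T − 44.454 = 5 × 0.7194, so T = 48.051 N.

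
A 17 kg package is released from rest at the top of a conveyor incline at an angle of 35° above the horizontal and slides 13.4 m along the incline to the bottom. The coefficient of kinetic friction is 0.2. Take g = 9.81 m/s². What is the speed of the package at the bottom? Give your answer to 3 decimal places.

The weight component along the incline is mg sin 35° = 95.655 N and the normal force is N = mg cos 35° = 136.610 N.
Friction up the slope is f = μN = 0.2 × 136.610 = 27.322 N, so the net downslope force is 95.655 − 27.322 = 68.333 N and a = 68.333 / 17 = 4.0196 m/s².
Starting from rest over a distance of 13.4 m, v² = 2aL = 2 × 4.0196 × 13.4 = 107.7253, so v = 10.3791 m/s.

10.379 m/s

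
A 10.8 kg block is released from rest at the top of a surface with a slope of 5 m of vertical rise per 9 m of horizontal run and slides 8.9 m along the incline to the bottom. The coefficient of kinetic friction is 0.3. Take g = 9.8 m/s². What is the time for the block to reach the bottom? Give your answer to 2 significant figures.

The weight component along the incline is mg sin 29.05° = 51.400 N and the normal force is N = mg cos 29.05° = 92.521 N.
Friction up the slope is f = μN = 0.3 × 92.521 = 27.756 N, so the net downslope force is 51.400 − 27.756 = 23.644 N and a = 23.644 / 10.8 = 2.1893 m/s².
Starting from rest, L = ½at², so t = √(2L/a) = √(2 × 8.9 / 2.1893) = 2.8514 s.

2.9 s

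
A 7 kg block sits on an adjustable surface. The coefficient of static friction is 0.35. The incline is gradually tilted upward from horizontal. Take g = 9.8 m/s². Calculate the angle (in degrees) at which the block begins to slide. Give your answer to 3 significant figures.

19.3°

At the threshold of sliding, static friction is at its maximum μ_s N and exactly balances the weight component along the incline: mg sin θ = μ_s mg cos θ.
Hence tan θ = μ_s = 0.35, so θ = arctan(0.35) = 19.2900°.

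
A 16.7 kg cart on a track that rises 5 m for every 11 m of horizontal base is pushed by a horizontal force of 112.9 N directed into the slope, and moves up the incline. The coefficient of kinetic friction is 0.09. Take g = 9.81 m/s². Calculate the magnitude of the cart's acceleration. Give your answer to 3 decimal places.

The horizontal push has components F cos 24.44° = 112.9 × 0.9104 = 102.784 N up the incline and F sin 24.44° = 112.9 × 0.4138 = 46.718 N pressing into the surface.
The normal force is therefore N = mg cos 24.44° + F sin 24.44° = 149.148 + 46.718 = 195.866 N, and kinetic friction down the slope is μN = 0.09 × 195.866 = 17.628 N.
Along the incline: F cos 24.44° − mg sin 24.44° − μN = ma, so 102.784 − 67.792 − 17.628 = 16.7 a, giving a = 1.0398 m/s².

1.040 m/s²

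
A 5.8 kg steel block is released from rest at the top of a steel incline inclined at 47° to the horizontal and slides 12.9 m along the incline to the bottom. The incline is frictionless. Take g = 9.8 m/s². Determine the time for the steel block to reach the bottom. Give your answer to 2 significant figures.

1.9 s

The weight component along the incline is mg sin 47° = 41.570 N and the normal force is N = mg cos 47° = 38.765 N.
With no friction, a = g sin 47° = 7.1673 m/s².
Starting from rest, L = ½at², so t = √(2L/a) = √(2 × 12.9 / 7.1673) = 1.8973 s.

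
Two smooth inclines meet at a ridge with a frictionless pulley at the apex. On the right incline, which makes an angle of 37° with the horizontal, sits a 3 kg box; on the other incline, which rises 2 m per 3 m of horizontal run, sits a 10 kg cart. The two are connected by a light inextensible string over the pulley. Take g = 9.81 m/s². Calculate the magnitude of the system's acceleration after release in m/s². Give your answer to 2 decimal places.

2.82 m/s²

Resolve each weight along its own incline: the 3 kg mass has component 3 × 9.81 × sin 37° = 17.711 N down its slope, and the 10 kg mass has 10 × 9.81 × sin 33.69° = 54.416 N down its slope.
The 10 kg side's 54.416 N exceeds the other side's 17.711 N, so that mass slides down and the 3 kg mass slides up. Taking that direction as positive, Newton's second law for the whole system gives 54.416 − 17.711 = (3 + 10) a, so a = 36.705 / 13 = 2.8235 m/s².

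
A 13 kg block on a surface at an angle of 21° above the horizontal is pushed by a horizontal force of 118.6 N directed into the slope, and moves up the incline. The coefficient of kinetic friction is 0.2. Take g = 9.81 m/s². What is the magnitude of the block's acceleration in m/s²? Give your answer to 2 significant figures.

2.5 m/s²

The horizontal push has components F cos 21° = 118.6 × 0.9336 = 110.725 N up the incline and F sin 21° = 118.6 × 0.3584 = 42.506 N pressing into the surface.
The normal force is therefore N = mg cos 21° + F sin 21° = 119.062 + 42.506 = 161.568 N, and kinetic friction down the slope is μN = 0.2 × 161.568 = 32.314 N.
Along the incline: F cos 21° − mg sin 21° − μN = ma, so 110.725 − 45.707 − 32.314 = 13 a, giving a = 2.5157 m/s².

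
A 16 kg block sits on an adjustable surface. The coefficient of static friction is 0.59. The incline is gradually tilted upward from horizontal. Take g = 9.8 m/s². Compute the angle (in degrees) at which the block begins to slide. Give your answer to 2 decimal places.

30.54°

At the threshold of sliding, static friction is at its maximum μ_s N and exactly balances the weight component along the incline: mg sin θ = μ_s mg cos θ.
Hence tan θ = μ_s = 0.59, so θ = arctan(0.59) = 30.5406°.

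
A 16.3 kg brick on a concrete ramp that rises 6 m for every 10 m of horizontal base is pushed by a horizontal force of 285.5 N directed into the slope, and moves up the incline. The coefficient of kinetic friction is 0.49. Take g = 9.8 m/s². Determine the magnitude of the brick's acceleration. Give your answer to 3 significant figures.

1.44 m/s²

The horizontal push has components F cos 30.96° = 285.5 × 0.8575 = 244.816 N up the incline and F sin 30.96° = 285.5 × 0.5145 = 146.890 N pressing into the surface.
The normal force is therefore N = mg cos 30.96° + F sin 30.96° = 136.977 + 146.890 = 283.867 N, and kinetic friction down the slope is μN = 0.49 × 283.867 = 139.095 N.
Along the incline: F cos 30.96° − mg sin 30.96° − μN = ma, so 244.816 − 82.186 − 139.095 = 16.3 a, giving a = 1.4439 m/s².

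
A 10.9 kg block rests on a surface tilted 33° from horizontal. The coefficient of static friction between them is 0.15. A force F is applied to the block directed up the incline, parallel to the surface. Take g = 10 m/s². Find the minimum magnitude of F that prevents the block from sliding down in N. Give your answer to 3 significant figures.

45.7 N

The normal force is N = mg cos 33° = 91.415 N. With F at its minimum the block is on the verge of sliding down, so static friction is at its maximum μ_s N = 0.15 × 91.415 = 13.712 N and acts up the slope.
Equilibrium along the incline: F + μ_s N = mg sin 33°, so F = 59.366 − 13.712 = 45.654 N.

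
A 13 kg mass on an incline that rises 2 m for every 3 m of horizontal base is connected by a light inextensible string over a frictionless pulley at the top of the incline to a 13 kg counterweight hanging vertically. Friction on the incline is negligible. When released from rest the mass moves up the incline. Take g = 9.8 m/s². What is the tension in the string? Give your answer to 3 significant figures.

99.0 N

For the mass on the incline: the weight component along the slope is m₁g sin 33.69° = 13 × 9.8 × 0.5547 = 70.669 N and the normal force is N = m₁g cos 33.69° = 106.003 N.
Newton's second law for the mass (up-slope positive): T − 70.669 = 13 a. For the hanging counterweight (downward positive): 13 × 9.8 − T = 13 a.
Adding the two equations eliminates T: 56.731 = 26 a, so a = 2.1820 m/s².
Then from the hanging counterweight's equation, T = 13 × (9.8 − 2.1820) = 99.034 N.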